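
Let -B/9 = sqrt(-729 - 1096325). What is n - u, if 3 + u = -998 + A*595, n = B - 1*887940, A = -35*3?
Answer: -824464 - 9*I*sqrt(1097054) ≈ -8.2446e+5 - 9426.6*I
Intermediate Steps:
A = -105
B = -9*I*sqrt(1097054) (B = -9*sqrt(-729 - 1096325) = -9*I*sqrt(1097054) ≈ -9426.6*I)
n = -887940 - 9*I*sqrt(1097054) (n = -9*I*sqrt(1097054) - 1*887940 = -9*I*sqrt(1097054) - 887940 = -887940 - 9*I*sqrt(1097054) ≈ -8.8794e+5 - 9426.6*I)
u = -63476 (u = -3 + (-998 - 105*595) = -3 + (-998 - 62475) = -3 - 63473 = -63476)
n - u = (-887940 - 9*I*sqrt(1097054)) - 1*(-63476) = (-887940 - 9*I*sqrt(1097054)) + 63476 = -824464 - 9*I*sqrt(1097054)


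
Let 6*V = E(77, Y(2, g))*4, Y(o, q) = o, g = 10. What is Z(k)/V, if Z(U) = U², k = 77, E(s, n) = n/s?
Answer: 1369599/4 ≈ 3.4240e+5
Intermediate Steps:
V = 4/231 (V = ((2/77)*4)/6 = (⅙)*(8/77) = 4/231 ≈ 0.017316)
Z(k)/V = 77²/(4/231) = 5929*(231/4) = 1369599/4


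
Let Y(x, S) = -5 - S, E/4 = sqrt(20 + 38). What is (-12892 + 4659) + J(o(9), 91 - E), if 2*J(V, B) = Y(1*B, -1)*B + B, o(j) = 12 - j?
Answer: -16739/2 + 6*sqrt(58) ≈ -8323.8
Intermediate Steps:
E = 4*sqrt(58) (E = 4*sqrt(20 + 38) = 4*sqrt(58) ≈ 30.463)
J(V, B) = -3*B/2 (J(V, B) = ((-5 - 1*(-1))*B + B)/2 = ((-5 + 1)*B + B)/2 = (-4*B + B)/2 = (-3*B)/2 = -3*B/2)
(-12892 + 4659) + J(o(9), 91 - E) = (-12892 + 4659) - 3*(91 - 4*sqrt(58))/2 = -8233 - 3*(91 - 4*sqrt(58))/2 = -8233 + (-273/2 + 6*sqrt(58)) = -16739/2 + 6*sqrt(58)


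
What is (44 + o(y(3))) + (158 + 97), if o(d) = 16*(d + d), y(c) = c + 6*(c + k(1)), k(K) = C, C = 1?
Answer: 1163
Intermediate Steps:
k(K) = 1
y(c) = 6 + 7*c (y(c) = c + 6*(c + 1) = c + 6*(1 + c) = c + (6 + 6*c) = 6 + 7*c)
o(d) = 32*d (o(d) = 16*(2*d) = 32*d)
(44 + o(y(3))) + (158 + 97) = (44 + 32*(6 + 7*3)) + (158 + 97) = (44 + 32*(6 + 21)) + 255 = (44 + 32*27) + 255 = (44 + 864) + 255 = 908 + 255 = 1163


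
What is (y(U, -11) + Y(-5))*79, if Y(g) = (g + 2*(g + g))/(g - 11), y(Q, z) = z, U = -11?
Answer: -11929/16 ≈ -745.56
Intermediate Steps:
Y(g) = 5*g/(-11 + g) (Y(g) = (g + 2*(2*g))/(-11 + g) = (g + 4*g)/(-11 + g) = (5*g)/(-11 + g) = 5*g/(-11 + g))
(y(U, -11) + Y(-5))*79 = (-11 + 5*(-5)/(-11 - 5))*79 = (-11 + 5*(-5)/(-16))*79 = (-11 + 5*(-5)*(-1/16))*79 = (-11 + 25/16)*79 = -151/16*79 = -11929/16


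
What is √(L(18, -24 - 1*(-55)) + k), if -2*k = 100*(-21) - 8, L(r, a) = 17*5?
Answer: √1139 ≈ 33.749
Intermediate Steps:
L(r, a) = 85
k = 1054 (k = -(100*(-21) - 8)/2 = -(-2100 - 8)/2 = -½*(-2108) = 1054)
√(L(18, -24 - 1*(-55)) + k) = √(85 + 1054) = √1139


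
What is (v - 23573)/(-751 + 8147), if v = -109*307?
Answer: -14259/1849 ≈ -7.7117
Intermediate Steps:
v = -33463
(v - 23573)/(-751 + 8147) = (-33463 - 23573)/(-751 + 8147) = -57036/7396 = -57036*1/7396 = -14259/1849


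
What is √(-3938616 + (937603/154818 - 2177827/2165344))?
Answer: I*√347873696449727011735938/297193464 ≈ 1984.6*I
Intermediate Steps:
√(-3938616 + (937603/154818 - 2177827/2165344)) = √(-3938616 + (937603*(1/154818) - 2177827*1/2165344)) = √(-3938616 + (19949/3294 - 2177827/2165344)) = √(-3938616 + 18011342659/3566321568) = √(-14046353177527229/3566321568) = I*√347873696449727011735938/297193464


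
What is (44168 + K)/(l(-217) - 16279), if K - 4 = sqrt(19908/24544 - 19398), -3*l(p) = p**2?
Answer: -66258/47963 - 3*I*sqrt(182578445634)/294300968 ≈ -1.3814 - 0.0043557*I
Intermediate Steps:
l(p) = -p**2/3
K = 4 + I*sqrt(182578445634)/3068 (K = 4 + sqrt(19908/24544 - 19398) = 4 + sqrt(19908*(1/24544) - 19398) = 4 + sqrt(4977/6136 - 19398) = 4 + sqrt(-119021151/6136) = 4 + I*sqrt(182578445634)/3068 ≈ 4.0 + 139.27*I)
(44168 + K)/(l(-217) - 16279) = (44168 + (4 + I*sqrt(182578445634)/3068))/(-1/3*(-217)**2 - 16279) = (44172 + I*sqrt(182578445634)/3068)/(-1/3*47089 - 16279) = (44172 + I*sqrt(182578445634)/3068)/(-47089/3 - 16279) = (44172 + I*sqrt(182578445634)/3068)/(-95926/3) = (44172 + I*sqrt(182578445634)/3068)*(-3/95926) = -66258/47963 - 3*I*sqrt(182578445634)/294300968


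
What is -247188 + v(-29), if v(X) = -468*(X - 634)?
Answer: 63096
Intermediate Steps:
v(X) = 296712 - 468*X (v(X) = -468*(-634 + X) = 296712 - 468*X)
-247188 + v(-29) = -247188 + (296712 - 468*(-29)) = -247188 + (296712 + 13572) = -247188 + 310284 = 63096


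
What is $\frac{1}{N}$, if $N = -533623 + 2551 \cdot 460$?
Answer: $\frac{1}{639837} \approx 1.5629 \cdot 10^{-6}$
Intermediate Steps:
$N = 639837$ ($N = -533623 + 1173460 = 639837$)
$\frac{1}{N} = \frac{1}{639837}$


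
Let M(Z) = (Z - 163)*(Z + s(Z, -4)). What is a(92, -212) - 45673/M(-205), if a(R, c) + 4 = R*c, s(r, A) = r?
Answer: -2943412713/150880 ≈ -19508.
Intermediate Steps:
M(Z) = 2*Z*(-163 + Z) (M(Z) = (Z - 163)*(Z + Z) = (-163 + Z)*(2*Z) = 2*Z*(-163 + Z))
a(R, c) = -4 + R*c
a(92, -212) - 45673/M(-205) = (-4 + 92*(-212)) - 45673*(-1/(410*(-163 - 205))) = (-4 - 19504) - 45673/(2*(-205)*(-368)) = -19508 - 45673/150880 = -2943412713/150880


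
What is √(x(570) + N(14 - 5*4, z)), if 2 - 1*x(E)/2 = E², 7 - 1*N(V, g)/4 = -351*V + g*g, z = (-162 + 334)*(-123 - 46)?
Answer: 4*I*√211278293 ≈ 58142.0*I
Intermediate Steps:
z = -29068 (z = 172*(-169) = -29068)
N(V, g) = 28 - 4*g² + 1404*V (N(V, g) = 28 - 4*(-351*V + g*g) = 28 - 4*(-351*V + g²) = 28 - 4*(g² - 351*V) = 28 + (-4*g² + 1404*V) = 28 - 4*g² + 1404*V)
x(E) = 4 - 2*E²
√(x(570) + N(14 - 5*4, z)) = √((4 - 2*570²) + (28 - 4*(-29068)² + 1404*(14 - 5*4))) = √((4 - 2*324900) + (28 - 4*844948624 + 1404*(14 - 20))) = √((4 - 649800) + (28 - 3379794496 + 1404*(-6))) = √(-649796 + (28 - 3379794496 - 8424)) = √(-649796 - 3379802892) = √(-3380452688) = 4*I*√211278293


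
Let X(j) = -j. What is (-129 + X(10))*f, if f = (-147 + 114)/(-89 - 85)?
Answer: -1529/58 ≈ -26.362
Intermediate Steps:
f = 11/58 (f = -33/(-174) = -33*(-1/174) = 11/58 ≈ 0.18966)
(-129 + X(10))*f = (-129 - 1*10)*(11/58) = (-129 - 10)*(11/58) = -139*11/58 = -1529/58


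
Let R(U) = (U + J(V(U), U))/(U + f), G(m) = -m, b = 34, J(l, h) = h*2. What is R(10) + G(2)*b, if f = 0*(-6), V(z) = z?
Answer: -65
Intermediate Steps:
J(l, h) = 2*h
f = 0
R(U) = 3 (R(U) = (U + 2*U)/(U + 0) = (3*U)/U = 3)
R(10) + G(2)*b = 3 - 1*2*34 = 3 - 2*34 = 3 - 68 = -65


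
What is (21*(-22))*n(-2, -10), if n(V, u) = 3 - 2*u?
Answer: -10626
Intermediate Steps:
n(V, u) = 3 - 2*u
(21*(-22))*n(-2, -10) = (21*(-22))*(3 - 2*(-10)) = -462*(3 + 20) = -462*23 = -10626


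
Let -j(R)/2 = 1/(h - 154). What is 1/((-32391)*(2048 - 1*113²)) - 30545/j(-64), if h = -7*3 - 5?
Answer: -954645854534549/347263911 ≈ -2.7490e+6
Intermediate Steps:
h = -26 (h = -21 - 5 = -26)
j(R) = 1/90 (j(R) = -2/(-26 - 154) = -2/(-180) = -2*(-1/180) = 1/90)
1/((-32391)*(2048 - 1*113²)) - 30545/j(-64) = 1/((-32391)*(2048 - 1*113²)) - 30545/1/90 = -1/(32391*(2048 - 1*12769)) - 30545*90 = -1/(32391*(2048 - 12769)) - 2749050 = -1/32391/(-10721) - 2749050 = -1/32391*(-1/10721) - 2749050 = 1/347263911 - 2749050 = -954645854534549/347263911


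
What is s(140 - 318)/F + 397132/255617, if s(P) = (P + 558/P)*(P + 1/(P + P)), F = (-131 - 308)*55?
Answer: 42678942601327/195549607181060 ≈ 0.21825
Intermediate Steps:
F = -24145 (F = -439*55 = -24145)
s(P) = (P + 1/(2*P))*(P + 558/P) (s(P) = (P + 558/P)*(P + 1/(2*P)) = (P + 1/(2*P))*(P + 558/P))
s(140 - 318)/F + 397132/255617 = (1117/2 + (140 - 318)² + 279/(140 - 318)²)/(-24145) + 397132/255617 = (1117/2 + (-178)² + 279/(-178)²)*(-1/24145) + 397132*(1/255617) = (1117/2 + 31684 + 279*(1/31684))*(-1/24145) + 397132/255617 = (1117/2 + 31684 + 279/31684)*(-1/24145) + 397132/255617 = (1021571649/31684)*(-1/24145) + 397132/255617 = -1021571649/765010180 + 397132/255617 = 42678942601327/195549607181060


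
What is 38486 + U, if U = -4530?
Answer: 33956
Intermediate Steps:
38486 + U = 38486 - 4530 = 33956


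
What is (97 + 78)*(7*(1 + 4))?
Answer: 6125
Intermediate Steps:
(97 + 78)*(7*(1 + 4)) = 175*(7*5) = 175*35 = 6125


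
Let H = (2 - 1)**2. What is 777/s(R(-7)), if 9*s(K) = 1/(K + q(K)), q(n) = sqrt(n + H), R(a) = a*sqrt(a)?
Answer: 6993*sqrt(1 - 7*I*sqrt(7)) - 48951*I*sqrt(7) ≈ 21862.0 - 1.5023e+5*I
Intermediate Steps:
H = 1 (H = 1**2 = 1)
R(a) = a**(3/2)
q(n) = sqrt(1 + n) (q(n) = sqrt(n + 1) = sqrt(1 + n))
s(K) = 1/(9*(K + sqrt(1 + K)))
777/s(R(-7)) = 777/((1/(9*((-7)**(3/2) + sqrt(1 + (-7)**(3/2)))))) = 777/((1/(9*(-7*I*sqrt(7) + sqrt(1 - 7*I*sqrt(7)))))) = 777/((1/(9*(sqrt(1 - 7*I*sqrt(7)) - 7*I*sqrt(7))))) = 777*(9*sqrt(1 - 7*I*sqrt(7)) - 63*I*sqrt(7)) = 6993*sqrt(1 - 7*I*sqrt(7)) - 48951*I*sqrt(7)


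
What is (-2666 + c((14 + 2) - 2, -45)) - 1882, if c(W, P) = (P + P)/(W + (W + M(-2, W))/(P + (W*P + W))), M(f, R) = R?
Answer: -21009669/4613 ≈ -4554.4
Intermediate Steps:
c(W, P) = 2*P/(W + 2*W/(P + W + P*W)) (c(W, P) = (P + P)/(W + (W + W)/(P + (W*P + W))) = (2*P)/(W + (2*W)/(P + (P*W + W))) = (2*P)/(W + (2*W)/(P + (W + P*W))) = (2*P)/(W + (2*W)/(P + W + P*W)) = (2*P)/(W + 2*W/(P + W + P*W)) = 2*P/(W + 2*W/(P + W + P*W)))
(-2666 + c((14 + 2) - 2, -45)) - 1882 = (-2666 + 2*(-45)*(-45 + ((14 + 2) - 2) - 45*((14 + 2) - 2))/(((14 + 2) - 2)*(2 - 45 + ((14 + 2) - 2) - 45*((14 + 2) - 2)))) - 1882 = (-2666 + 2*(-45)*(-45 + (16 - 2) - 45*(16 - 2))/((16 - 2)*(2 - 45 + (16 - 2) - 45*(16 - 2)))) - 1882 = (-2666 + 2*(-45)*(-45 + 14 - 45*14)/(14*(2 - 45 + 14 - 45*14))) - 1882 = (-2666 + 2*(-45)*(1/14)*(-45 + 14 - 630)/(2 - 45 + 14 - 630)) - 1882 = (-2666 + 2*(-45)*(1/14)*(-661)/(-659)) - 1882 = (-2666 + 2*(-45)*(1/14)*(-1/659)*(-661)) - 1882 = (-2666 - 29745/4613) - 1882 = -12328003/4613 - 1882 = -21009669/4613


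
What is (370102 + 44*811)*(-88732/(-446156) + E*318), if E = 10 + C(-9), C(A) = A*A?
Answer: 1309770796708290/111539 ≈ 1.1743e+10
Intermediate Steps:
C(A) = A²
E = 91 (E = 10 + (-9)² = 10 + 81 = 91)
(370102 + 44*811)*(-88732/(-446156) + E*318) = (370102 + 44*811)*(-88732/(-446156) + 91*318) = (370102 + 35684)*(-88732*(-1/446156) + 28938) = 405786*(22183/111539 + 28938) = 405786*(3227737765/111539) = 1309770796708290/111539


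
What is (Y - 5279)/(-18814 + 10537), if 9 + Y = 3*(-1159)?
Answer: 8765/8277 ≈ 1.0590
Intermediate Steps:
Y = -3486 (Y = -9 + 3*(-1159) = -9 - 3477 = -3486)
(Y - 5279)/(-18814 + 10537) = (-3486 - 5279)/(-18814 + 10537) = -8765/(-8277) = -8765*(-1/8277) = 8765/8277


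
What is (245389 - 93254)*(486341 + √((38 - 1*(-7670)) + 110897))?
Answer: 73989488035 + 152135*√118605 ≈ 7.4042e+10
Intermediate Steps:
(245389 - 93254)*(486341 + √((38 - 1*(-7670)) + 110897)) = 152135*(486341 + √((38 + 7670) + 110897)) = 152135*(486341 + √(7708 + 110897)) = 152135*(486341 + √118605) = 73989488035 + 152135*√118605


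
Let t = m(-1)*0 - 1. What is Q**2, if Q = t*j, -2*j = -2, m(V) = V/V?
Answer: 1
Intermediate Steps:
m(V) = 1
t = -1 (t = 1*0 - 1 = 0 - 1 = -1)
j = 1 (j = -1/2*(-2) = 1)
Q = -1 (Q = -1*1 = -1)
Q**2 = (-1)**2 = 1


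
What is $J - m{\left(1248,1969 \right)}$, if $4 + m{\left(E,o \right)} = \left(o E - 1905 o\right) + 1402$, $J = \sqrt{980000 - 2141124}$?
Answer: $1292235 + 2 i \sqrt{290281} \approx 1.2922 \cdot 10^{6} + 1077.6 i$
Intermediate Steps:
$J = 2 i \sqrt{290281}$ ($J = \sqrt{-1161124} = 2 i \sqrt{290281} \approx 1077.6 i$)
$m{\left(E,o \right)} = 1398 - 1905 o + E o$ ($m{\left(E,o \right)} = -4 + \left(\left(o E - 1905 o\right) + 1402\right) = -4 + \left(\left(E o - 1905 o\right) + 1402\right) = -4 + \left(\left(- 1905 o + E o\right) + 1402\right) = -4 + \left(1402 - 1905 o + E o\right) = 1398 - 1905 o + E o$)
$J - m{\left(1248,1969 \right)} = 2 i \sqrt{290281} - \left(1398 - 3750945 + 1248 \cdot 1969\right) = 2 i \sqrt{290281} - \left(1398 - 3750945 + 2457312\right) = 2 i \sqrt{290281} - -1292235 = 2 i \sqrt{290281} + 1292235 = 1292235 + 2 i \sqrt{290281}$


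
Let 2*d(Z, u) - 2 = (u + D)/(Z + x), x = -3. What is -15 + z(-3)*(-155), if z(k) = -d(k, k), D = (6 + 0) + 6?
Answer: 95/4 ≈ 23.750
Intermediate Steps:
D = 12 (D = 6 + 6 = 12)
d(Z, u) = 1 + (12 + u)/(2*(-3 + Z)) (d(Z, u) = 1 + ((u + 12)/(Z - 3))/2 = 1 + ((12 + u)/(-3 + Z))/2 = 1 + (12 + u)/(2*(-3 + Z)))
z(k) = -(3 + 3*k/2)/(-3 + k) (z(k) = -(3 + k + k/2)/(-3 + k) = -(3 + 3*k/2)/(-3 + k))
-15 + z(-3)*(-155) = -15 + (3*(-2 - 1*(-3))/(2*(-3 - 3)))*(-155) = -15 + ((3/2)*(-2 + 3)/(-6))*(-155) = -15 + ((3/2)*(-⅙)*1)*(-155) = -15 - ¼*(-155) = -15 + 155/4 = 95/4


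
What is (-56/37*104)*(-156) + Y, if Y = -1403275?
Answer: -51012631/37 ≈ -1.3787e+6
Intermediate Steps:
(-56/37*104)*(-156) + Y = (-56/37*104)*(-156) - 1403275 = (-56*1/37*104)*(-156) - 1403275 = -56/37*104*(-156) - 1403275 = -5824/37*(-156) - 1403275 = 908544/37 - 1403275 = -51012631/37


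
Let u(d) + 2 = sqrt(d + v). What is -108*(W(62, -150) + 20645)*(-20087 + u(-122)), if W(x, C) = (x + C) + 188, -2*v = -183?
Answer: 45008600940 - 1120230*I*sqrt(122) ≈ 4.5009e+10 - 1.2373e+7*I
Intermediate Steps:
v = 183/2 (v = -1/2*(-183) = 183/2 ≈ 91.500)
u(d) = -2 + sqrt(183/2 + d) (u(d) = -2 + sqrt(d + 183/2) = -2 + sqrt(183/2 + d))
W(x, C) = 188 + C + x (W(x, C) = (C + x) + 188 = 188 + C + x)
-108*(W(62, -150) + 20645)*(-20087 + u(-122)) = -108*((188 - 150 + 62) + 20645)*(-20087 + (-2 + sqrt(366 + 4*(-122))/2)) = -108*(100 + 20645)*(-20087 + (-2 + sqrt(366 - 488)/2)) = -108*20745*(-20087 + (-2 + sqrt(-122)/2)) = -108*20745*(-20087 + (-2 + (I*sqrt(122))/2)) = -108*20745*(-20087 + (-2 + I*sqrt(122)/2)) = -108*20745*(-20089 + I*sqrt(122)/2) = -108*(-416746305 + 20745*I*sqrt(122)/2) = -(-45008600940 + 1120230*I*sqrt(122)) = 45008600940 - 1120230*I*sqrt(122)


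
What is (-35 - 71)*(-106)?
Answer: 11236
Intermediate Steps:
(-35 - 71)*(-106) = -106*(-106) = 11236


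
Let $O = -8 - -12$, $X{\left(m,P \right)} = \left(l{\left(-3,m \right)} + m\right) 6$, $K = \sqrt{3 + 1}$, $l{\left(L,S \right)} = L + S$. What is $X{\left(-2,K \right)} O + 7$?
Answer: $-161$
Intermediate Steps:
$K = 2$ ($K = \sqrt{4} = 2$)
$X{\left(m,P \right)} = -18 + 12 m$ ($X{\left(m,P \right)} = \left(\left(-3 + m\right) + m\right) 6 = \left(-3 + 2 m\right) 6 = -18 + 12 m$)
$O = 4$ ($O = -8 + 12 = 4$)
$X{\left(-2,K \right)} O + 7 = \left(-18 + 12 \left(-2\right)\right) 4 + 7 = \left(-18 - 24\right) 4 + 7 = \left(-42\right) 4 + 7 = -168 + 7 = -161$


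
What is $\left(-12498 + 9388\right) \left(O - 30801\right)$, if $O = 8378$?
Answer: $69735530$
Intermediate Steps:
$\left(-12498 + 9388\right) \left(O - 30801\right) = \left(-12498 + 9388\right) \left(8378 - 30801\right) = \left(-3110\right) \left(-22423\right) = 69735530$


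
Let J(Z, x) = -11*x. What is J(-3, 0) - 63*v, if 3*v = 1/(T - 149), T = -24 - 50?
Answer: 21/223 ≈ 0.094170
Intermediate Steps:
T = -74
v = -1/669 (v = 1/(3*(-74 - 149)) = (1/3)/(-223) = (1/3)*(-1/223) = -1/669 ≈ -0.0014948)
J(-3, 0) - 63*v = -11*0 - 63*(-1/669) = 0 + 21/223 = 21/223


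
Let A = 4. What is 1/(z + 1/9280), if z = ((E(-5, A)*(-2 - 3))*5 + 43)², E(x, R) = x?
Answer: 9280/261918721 ≈ 3.5431e-5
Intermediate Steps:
z = 28224 (z = (-5*(-2 - 3)*5 + 43)² = (-5*(-5)*5 + 43)² = (25*5 + 43)² = (125 + 43)² = 168² = 28224)
1/(z + 1/9280) = 1/(28224 + 1/9280) = 1/(261918721/9280) = 9280/261918721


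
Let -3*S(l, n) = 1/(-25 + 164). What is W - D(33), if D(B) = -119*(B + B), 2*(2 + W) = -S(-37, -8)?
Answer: 6548569/834 ≈ 7852.0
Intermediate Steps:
S(l, n) = -1/417 (S(l, n) = -1/(3*(-25 + 164)) = -⅓/139 = -⅓*1/139 = -1/417)
W = -1667/834 (W = -2 + (-1*(-1/417))/2 = -2 + (½)*(1/417) = -2 + 1/834 = -1667/834 ≈ -1.9988)
D(B) = -238*B
W - D(33) = -1667/834 - (-238)*33 = -1667/834 - 1*(-7854) = -1667/834 + 7854 = 6548569/834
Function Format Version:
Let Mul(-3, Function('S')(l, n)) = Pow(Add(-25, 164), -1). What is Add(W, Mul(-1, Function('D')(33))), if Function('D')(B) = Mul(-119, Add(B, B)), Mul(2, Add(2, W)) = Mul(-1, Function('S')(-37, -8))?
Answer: Rational(6548569, 834) ≈ 7852.0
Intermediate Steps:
Function('S')(l, n) = Rational(-1, 417) (Function('S')(l, n) = Mul(Rational(-1, 3), Pow(Add(-25, 164), -1)) = Mul(Rational(-1, 3), Pow(139, -1)) = Mul(Rational(-1, 3), Rational(1, 139)) = Rational(-1, 417))
W = Rational(-1667, 834) (W = Add(-2, Mul(Rational(1, 2), Mul(-1, Rational(-1, 417)))) = Add(-2, Mul(Rational(1, 2), Rational(1, 417))) = Add(-2, Rational(1, 834)) = Rational(-1667, 834) ≈ -1.9988)
Function('D')(B) = Mul(-238, B) (Function('D')(B) = Mul(-119, Mul(2, B)) = Mul(-238, B))
Add(W, Mul(-1, Function('D')(33))) = Add(Rational(-1667, 834), Mul(-1, Mul(-238, 33))) = Add(Rational(-1667, 834), Mul(-1, -7854)) = Add(Rational(-1667, 834), 7854) = Rational(6548569, 834)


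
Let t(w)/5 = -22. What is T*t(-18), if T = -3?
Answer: 330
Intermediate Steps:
t(w) = -110 (t(w) = 5*(-22) = -110)
T*t(-18) = -3*(-110) = 330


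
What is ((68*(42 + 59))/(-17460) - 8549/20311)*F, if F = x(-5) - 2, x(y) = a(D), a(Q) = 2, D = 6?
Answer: 0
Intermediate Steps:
x(y) = 2
F = 0 (F = 2 - 2 = 0)
((68*(42 + 59))/(-17460) - 8549/20311)*F = ((68*(42 + 59))/(-17460) - 8549/20311)*0 = ((68*101)*(-1/17460) - 8549*1/20311)*0 = (6868*(-1/17460) - 8549/20311)*0 = (-1717/4365 - 8549/20311)*0 = -72190372/88657515*0 = 0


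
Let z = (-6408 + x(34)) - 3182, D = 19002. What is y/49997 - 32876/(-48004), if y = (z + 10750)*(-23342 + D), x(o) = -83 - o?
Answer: -53913041277/600013997 ≈ -89.853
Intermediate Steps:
z = -9707 (z = (-6408 + (-83 - 1*34)) - 3182 = (-6408 + (-83 - 34)) - 3182 = (-6408 - 117) - 3182 = -6525 - 3182 = -9707)
y = -4526620 (y = (-9707 + 10750)*(-23342 + 19002) = 1043*(-4340) = -4526620)
y/49997 - 32876/(-48004) = -4526620/49997 - 32876/(-48004) = -4526620*1/49997 - 32876*(-1/48004) = -4526620/49997 + 8219/12001 = -53913041277/600013997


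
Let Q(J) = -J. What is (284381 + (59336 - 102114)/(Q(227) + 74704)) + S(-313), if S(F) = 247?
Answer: 21198196778/74477 ≈ 2.8463e+5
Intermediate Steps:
(284381 + (59336 - 102114)/(Q(227) + 74704)) + S(-313) = (284381 + (59336 - 102114)/(-1*227 + 74704)) + 247 = (284381 - 42778/(-227 + 74704)) + 247 = (284381 - 42778/74477) + 247 = 21179800959/74477 + 247 = 21198196778/74477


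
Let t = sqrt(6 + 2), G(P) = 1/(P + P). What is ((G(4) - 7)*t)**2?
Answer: 3025/8 ≈ 378.13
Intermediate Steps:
G(P) = 1/(2*P)
t = 2*sqrt(2) (t = sqrt(8) = 2*sqrt(2) ≈ 2.8284)
((G(4) - 7)*t)**2 = (((1/2)/4 - 7)*(2*sqrt(2)))**2 = (((1/2)*(1/4) - 7)*(2*sqrt(2)))**2 = ((1/8 - 7)*(2*sqrt(2)))**2 = (-55*sqrt(2)/4)**2 = 3025/8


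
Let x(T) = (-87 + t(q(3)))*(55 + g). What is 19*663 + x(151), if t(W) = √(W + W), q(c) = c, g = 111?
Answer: -1845 + 166*√6 ≈ -1438.4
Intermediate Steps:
t(W) = √2*√W (t(W) = √(2*W) = √2*√W)
x(T) = -14442 + 166*√6 (x(T) = (-87 + √2*√3)*(55 + 111) = (-87 + √6)*166 = -14442 + 166*√6)
19*663 + x(151) = 19*663 + (-14442 + 166*√6) = 12597 + (-14442 + 166*√6) = -1845 + 166*√6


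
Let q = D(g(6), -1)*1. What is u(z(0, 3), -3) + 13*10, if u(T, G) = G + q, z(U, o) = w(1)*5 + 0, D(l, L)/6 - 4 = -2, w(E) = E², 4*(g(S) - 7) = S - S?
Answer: 139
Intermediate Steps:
g(S) = 7 (g(S) = 7 + (S - S)/4 = 7 + (¼)*0 = 7 + 0 = 7)
D(l, L) = 12 (D(l, L) = 24 + 6*(-2) = 24 - 12 = 12)
z(U, o) = 5 (z(U, o) = 1²*5 + 0 = 1*5 + 0 = 5 + 0 = 5)
q = 12 (q = 12*1 = 12)
u(T, G) = 12 + G (u(T, G) = G + 12 = 12 + G)
u(z(0, 3), -3) + 13*10 = (12 - 3) + 13*10 = 9 + 130 = 139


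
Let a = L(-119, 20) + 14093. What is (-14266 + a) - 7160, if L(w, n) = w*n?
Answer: -9713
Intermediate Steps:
L(w, n) = n*w
a = 11713 (a = 20*(-119) + 14093 = -2380 + 14093 = 11713)
(-14266 + a) - 7160 = (-14266 + 11713) - 7160 = -2553 - 7160 = -9713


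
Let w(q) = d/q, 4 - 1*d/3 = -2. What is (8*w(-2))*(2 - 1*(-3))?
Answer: -360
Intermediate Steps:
d = 18 (d = 12 - 3*(-2) = 12 + 6 = 18)
w(q) = 18/q
(8*w(-2))*(2 - 1*(-3)) = (8*(18/(-2)))*(2 - 1*(-3)) = (8*(18*(-1/2)))*(2 + 3) = (8*(-9))*5 = -72*5 = -360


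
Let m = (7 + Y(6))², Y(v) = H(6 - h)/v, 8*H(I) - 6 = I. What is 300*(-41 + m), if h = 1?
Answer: 648625/192 ≈ 3378.3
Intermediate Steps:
H(I) = ¾ + I/8
Y(v) = 11/(8*v) (Y(v) = (¾ + (6 - 1*1)/8)/v = (¾ + (6 - 1)/8)/v = (¾ + (⅛)*5)/v = (¾ + 5/8)/v = 11/(8*v))
m = 120409/2304 (m = (7 + (11/8)/6)² = (7 + (11/8)*(⅙))² = (7 + 11/48)² = (347/48)² = 120409/2304 ≈ 52.261)
300*(-41 + m) = 300*(-41 + 120409/2304) = 300*(25945/2304) = 648625/192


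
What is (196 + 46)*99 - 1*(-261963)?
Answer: 285921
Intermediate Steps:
(196 + 46)*99 - 1*(-261963) = 242*99 + 261963 = 23958 + 261963 = 285921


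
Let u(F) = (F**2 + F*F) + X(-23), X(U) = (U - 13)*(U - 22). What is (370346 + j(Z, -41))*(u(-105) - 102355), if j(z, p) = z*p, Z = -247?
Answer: -29937518005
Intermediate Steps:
X(U) = (-22 + U)*(-13 + U) (X(U) = (-13 + U)*(-22 + U) = (-22 + U)*(-13 + U))
u(F) = 1620 + 2*F**2 (u(F) = (F**2 + F*F) + (286 + (-23)**2 - 35*(-23)) = (F**2 + F**2) + (286 + 529 + 805) = 2*F**2 + 1620 = 1620 + 2*F**2)
j(z, p) = p*z
(370346 + j(Z, -41))*(u(-105) - 102355) = (370346 - 41*(-247))*((1620 + 2*(-105)**2) - 102355) = (370346 + 10127)*((1620 + 2*11025) - 102355) = 380473*((1620 + 22050) - 102355) = 380473*(23670 - 102355) = 380473*(-78685) = -29937518005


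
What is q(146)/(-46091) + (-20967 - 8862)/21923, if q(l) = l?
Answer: -1378049197/1010452993 ≈ -1.3638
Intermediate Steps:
q(146)/(-46091) + (-20967 - 8862)/21923 = 146/(-46091) + (-20967 - 8862)/21923 = 146*(-1/46091) - 29829*1/21923 = -146/46091 - 29829/21923 = -1378049197/1010452993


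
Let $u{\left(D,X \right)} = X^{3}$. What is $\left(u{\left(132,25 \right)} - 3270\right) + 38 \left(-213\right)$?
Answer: $4261$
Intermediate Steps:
$\left(u{\left(132,25 \right)} - 3270\right) + 38 \left(-213\right) = \left(25^{3} - 3270\right) + 38 \left(-213\right) = \left(15625 - 3270\right) - 8094 = 12355 - 8094 = 4261$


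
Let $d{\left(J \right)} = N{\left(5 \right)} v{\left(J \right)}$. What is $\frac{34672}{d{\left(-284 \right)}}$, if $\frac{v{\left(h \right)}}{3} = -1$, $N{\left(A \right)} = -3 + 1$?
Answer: $\frac{17336}{3} \approx 5778.7$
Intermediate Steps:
$N{\left(A \right)} = -2$
$v{\left(h \right)} = -3$ ($v{\left(h \right)} = 3 \left(-1\right) = -3$)
$d{\left(J \right)} = 6$ ($d{\left(J \right)} = \left(-2\right) \left(-3\right) = 6$)
$\frac{34672}{d{\left(-284 \right)}} = \frac{34672}{6} = 34672 \cdot \frac{1}{6} = \frac{17336}{3}$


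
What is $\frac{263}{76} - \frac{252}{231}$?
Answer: $\frac{1981}{836} \approx 2.3696$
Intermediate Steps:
$\frac{263}{76} - \frac{252}{231} = 263 \cdot \frac{1}{76} - \frac{12}{11} = \frac{263}{76} - \frac{12}{11} = \frac{1981}{836}$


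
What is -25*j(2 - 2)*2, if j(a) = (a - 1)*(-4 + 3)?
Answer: -50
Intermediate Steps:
j(a) = 1 - a (j(a) = (-1 + a)*(-1) = 1 - a)
-25*j(2 - 2)*2 = -25*(1 - (2 - 2))*2 = -25*(1 - 1*0)*2 = -25*(1 + 0)*2 = -25*1*2 = -25*2 = -50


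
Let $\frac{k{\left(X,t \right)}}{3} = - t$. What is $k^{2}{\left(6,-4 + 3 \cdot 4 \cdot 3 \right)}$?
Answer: $9216$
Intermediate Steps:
$k{\left(X,t \right)} = - 3 t$ ($k{\left(X,t \right)} = 3 \left(- t\right) = - 3 t$)
$k^{2}{\left(6,-4 + 3 \cdot 4 \cdot 3 \right)} = \left(- 3 \left(-4 + 3 \cdot 4 \cdot 3\right)\right)^{2} = \left(- 3 \left(-4 + 3 \cdot 12\right)\right)^{2} = \left(- 3 \left(-4 + 36\right)\right)^{2} = \left(\left(-3\right) 32\right)^{2} = \left(-96\right)^{2} = 9216$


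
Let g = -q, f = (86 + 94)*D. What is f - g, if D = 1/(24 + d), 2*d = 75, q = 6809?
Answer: 279289/41 ≈ 6811.9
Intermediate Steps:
d = 75/2 (d = (1/2)*75 = 75/2 ≈ 37.500)
D = 2/123 (D = 1/(24 + 75/2) = 1/(123/2) = 2/123 ≈ 0.016260)
f = 120/41 (f = (86 + 94)*(2/123) = 180*(2/123) = 120/41 ≈ 2.9268)
g = -6809 (g = -1*6809 = -6809)
f - g = 120/41 - 1*(-6809) = 120/41 + 6809 = 279289/41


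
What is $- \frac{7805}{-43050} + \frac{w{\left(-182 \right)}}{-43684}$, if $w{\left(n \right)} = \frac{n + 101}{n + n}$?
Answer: $\frac{1772909009}{9779100240} \approx 0.1813$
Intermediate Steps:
$w{\left(n \right)} = \frac{101 + n}{2 n}$
$- \frac{7805}{-43050} + \frac{w{\left(-182 \right)}}{-43684} = - \frac{7805}{-43050} + \frac{\frac{1}{2} \frac{1}{-182} \left(101 - 182\right)}{-43684} = \left(-7805\right) \left(- \frac{1}{43050}\right) + \frac{1}{2} \left(- \frac{1}{182}\right) \left(-81\right) \left(- \frac{1}{43684}\right) = \frac{223}{1230} + \frac{81}{364} \left(- \frac{1}{43684}\right) = \frac{223}{1230} - \frac{81}{15900976} = \frac{1772909009}{9779100240}$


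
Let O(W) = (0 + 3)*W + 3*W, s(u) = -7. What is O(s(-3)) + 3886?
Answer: 3844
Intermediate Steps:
O(W) = 6*W (O(W) = 3*W + 3*W = 6*W)
O(s(-3)) + 3886 = 6*(-7) + 3886 = -42 + 3886 = 3844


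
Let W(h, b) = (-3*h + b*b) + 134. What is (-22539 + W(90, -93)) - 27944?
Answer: -41970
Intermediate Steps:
W(h, b) = 134 + b² - 3*h (W(h, b) = (-3*h + b²) + 134 = (b² - 3*h) + 134 = 134 + b² - 3*h)
(-22539 + W(90, -93)) - 27944 = (-22539 + (134 + (-93)² - 3*90)) - 27944 = (-22539 + (134 + 8649 - 270)) - 27944 = (-22539 + 8513) - 27944 = -14026 - 27944 = -41970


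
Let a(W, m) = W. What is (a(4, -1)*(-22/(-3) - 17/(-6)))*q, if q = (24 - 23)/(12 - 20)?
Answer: -61/12 ≈ -5.0833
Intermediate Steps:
q = -1/8 (q = 1/(-8) = 1*(-1/8) = -1/8 ≈ -0.12500)
(a(4, -1)*(-22/(-3) - 17/(-6)))*q = (4*(-22/(-3) - 17/(-6)))*(-1/8) = (4*(-22*(-1/3) - 17*(-1/6)))*(-1/8) = (4*(22/3 + 17/6))*(-1/8) = (4*(61/6))*(-1/8) = (122/3)*(-1/8) = -61/12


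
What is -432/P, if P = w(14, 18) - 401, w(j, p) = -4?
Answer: 16/15 ≈ 1.0667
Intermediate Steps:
P = -405 (P = -4 - 401 = -405)
-432/P = -432/(-405) = -432*(-1/405) = 16/15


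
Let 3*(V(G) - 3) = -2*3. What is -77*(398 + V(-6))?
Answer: -30723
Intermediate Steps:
V(G) = 1 (V(G) = 3 + (-2*3)/3 = 3 + (⅓)*(-6) = 3 - 2 = 1)
-77*(398 + V(-6)) = -77*(398 + 1) = -77*399 = -30723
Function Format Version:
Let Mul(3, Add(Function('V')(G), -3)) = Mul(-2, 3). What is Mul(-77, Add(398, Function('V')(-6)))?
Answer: -30723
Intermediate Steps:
Function('V')(G) = 1 (Function('V')(G) = Add(3, Mul(Rational(1, 3), Mul(-2, 3))) = Add(3, Mul(Rational(1, 3), -6)) = Add(3, -2) = 1)
Mul(-77, Add(398, Function('V')(-6))) = Mul(-77, Add(398, 1)) = Mul(-77, 399) = -30723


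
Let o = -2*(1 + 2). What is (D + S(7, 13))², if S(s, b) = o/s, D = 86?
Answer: 355216/49 ≈ 7249.3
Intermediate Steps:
o = -6 (o = -2*3 = -6)
S(s, b) = -6/s
(D + S(7, 13))² = (86 - 6/7)² = (596/7)² = 355216/49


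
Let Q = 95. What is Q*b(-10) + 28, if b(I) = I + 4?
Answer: -542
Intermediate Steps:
b(I) = 4 + I
Q*b(-10) + 28 = 95*(4 - 10) + 28 = 95*(-6) + 28 = -570 + 28 = -542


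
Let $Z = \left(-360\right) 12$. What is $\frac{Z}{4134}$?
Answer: $- \frac{720}{689} \approx -1.045$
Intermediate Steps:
$Z = -4320$
$\frac{Z}{4134} = - \frac{4320}{4134} = \left(-4320\right) \frac{1}{4134} = - \frac{720}{689}$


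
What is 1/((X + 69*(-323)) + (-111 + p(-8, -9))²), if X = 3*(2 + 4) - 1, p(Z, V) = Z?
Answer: -1/8109 ≈ -0.00012332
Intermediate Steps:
X = 17 (X = 3*6 - 1 = 18 - 1 = 17)
1/((X + 69*(-323)) + (-111 + p(-8, -9))²) = 1/((17 + 69*(-323)) + (-111 - 8)²) = 1/((17 - 22287) + (-119)²) = 1/(-22270 + 14161) = 1/(-8109) = -1/8109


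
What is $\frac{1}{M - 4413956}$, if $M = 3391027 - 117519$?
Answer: $- \frac{1}{1140448} \approx -8.7685 \cdot 10^{-7}$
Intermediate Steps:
$M = 3273508$
$\frac{1}{M - 4413956} = \frac{1}{3273508 - 4413956} = \frac{1}{-1140448} = - \frac{1}{1140448}$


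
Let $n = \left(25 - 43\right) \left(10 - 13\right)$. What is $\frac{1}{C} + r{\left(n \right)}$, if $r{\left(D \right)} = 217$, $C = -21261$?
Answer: $\frac{4613636}{21261} \approx 217.0$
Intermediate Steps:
$n = 54$ ($n = \left(-18\right) \left(-3\right) = 54$)
$\frac{1}{C} + r{\left(n \right)} = \frac{1}{-21261} + 217 = - \frac{1}{21261} + 217 = \frac{4613636}{21261}$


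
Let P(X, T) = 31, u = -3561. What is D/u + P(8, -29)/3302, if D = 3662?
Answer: -11981533/11758422 ≈ -1.0190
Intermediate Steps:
D/u + P(8, -29)/3302 = 3662/(-3561) + 31/3302 = 3662*(-1/3561) + 31*(1/3302) = -3662/3561 + 31/3302 = -11981533/11758422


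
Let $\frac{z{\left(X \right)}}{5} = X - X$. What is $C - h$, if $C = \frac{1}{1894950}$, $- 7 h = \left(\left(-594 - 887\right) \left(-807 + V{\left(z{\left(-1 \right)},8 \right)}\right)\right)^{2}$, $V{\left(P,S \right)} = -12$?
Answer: $\frac{398270038218629851}{1894950} \approx 2.1017 \cdot 10^{11}$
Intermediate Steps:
$z{\left(X \right)} = 0$ ($z{\left(X \right)} = 5 \left(X - X\right) = 5 \cdot 0 = 0$)
$h = -210174431103$ ($h = - \frac{\left(\left(-594 - 887\right) \left(-807 - 12\right)\right)^{2}}{7} = - \frac{\left(\left(-1481\right) \left(-819\right)\right)^{2}}{7} = - \frac{1212939^{2}}{7} = \left(- \frac{1}{7}\right) 1471221017721 = -210174431103$)
$C = \frac{1}{1894950} \approx 5.2772 \cdot 10^{-7}$
$C - h = \frac{1}{1894950} - -210174431103 = \frac{1}{1894950} + 210174431103 = \frac{398270038218629851}{1894950}$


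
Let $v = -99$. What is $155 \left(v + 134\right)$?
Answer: $5425$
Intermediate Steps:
$155 \left(v + 134\right) = 155 \left(-99 + 134\right) = 155 \cdot 35 = 5425$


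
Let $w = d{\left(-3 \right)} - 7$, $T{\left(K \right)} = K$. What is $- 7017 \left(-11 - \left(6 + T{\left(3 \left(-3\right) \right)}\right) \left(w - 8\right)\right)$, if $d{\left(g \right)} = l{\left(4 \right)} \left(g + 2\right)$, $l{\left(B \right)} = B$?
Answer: $477156$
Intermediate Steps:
$d{\left(g \right)} = 8 + 4 g$ ($d{\left(g \right)} = 4 \left(g + 2\right) = 4 \left(2 + g\right) = 8 + 4 g$)
$w = -11$ ($w = \left(8 + 4 \left(-3\right)\right) - 7 = \left(8 - 12\right) - 7 = -4 - 7 = -11$)
$- 7017 \left(-11 - \left(6 + T{\left(3 \left(-3\right) \right)}\right) \left(w - 8\right)\right) = - 7017 \left(-11 - \left(6 + 3 \left(-3\right)\right) \left(-11 - 8\right)\right) = - 7017 \left(-11 - \left(6 - 9\right) \left(-19\right)\right) = - 7017 \left(-11 - \left(-3\right) \left(-19\right)\right) = - 7017 \left(-11 - 57\right) = \left(-7017\right) \left(-68\right) = 477156$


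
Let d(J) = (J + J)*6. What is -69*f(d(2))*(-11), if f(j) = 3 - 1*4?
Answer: -759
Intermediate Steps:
d(J) = 12*J (d(J) = (2*J)*6 = 12*J)
f(j) = -1 (f(j) = 3 - 4 = -1)
-69*f(d(2))*(-11) = -69*(-1)*(-11) = 69*(-11) = -759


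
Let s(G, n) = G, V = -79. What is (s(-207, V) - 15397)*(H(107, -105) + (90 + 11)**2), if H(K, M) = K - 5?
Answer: -160768012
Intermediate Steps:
H(K, M) = -5 + K
(s(-207, V) - 15397)*(H(107, -105) + (90 + 11)**2) = (-207 - 15397)*((-5 + 107) + (90 + 11)**2) = -15604*(102 + 101**2) = -15604*(102 + 10201) = -15604*10303 = -160768012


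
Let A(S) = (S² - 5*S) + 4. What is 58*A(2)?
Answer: -116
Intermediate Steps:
A(S) = 4 + S² - 5*S
58*A(2) = 58*(4 + 2² - 5*2) = 58*(4 + 4 - 10) = 58*(-2) = -116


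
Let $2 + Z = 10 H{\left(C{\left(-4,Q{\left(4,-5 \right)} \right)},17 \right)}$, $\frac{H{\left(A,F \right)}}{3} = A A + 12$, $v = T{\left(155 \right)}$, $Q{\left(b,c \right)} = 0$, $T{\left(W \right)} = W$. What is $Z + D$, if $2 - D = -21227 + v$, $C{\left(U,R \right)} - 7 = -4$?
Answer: $21702$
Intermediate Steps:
$v = 155$
$C{\left(U,R \right)} = 3$ ($C{\left(U,R \right)} = 7 - 4 = 3$)
$H{\left(A,F \right)} = 36 + 3 A^{2}$ ($H{\left(A,F \right)} = 3 \left(A A + 12\right) = 3 \left(A^{2} + 12\right) = 3 \left(12 + A^{2}\right) = 36 + 3 A^{2}$)
$D = 21074$ ($D = 2 - \left(-21227 + 155\right) = 2 - -21072 = 2 + 21072 = 21074$)
$Z = 628$ ($Z = -2 + 10 \left(36 + 3 \cdot 3^{2}\right) = -2 + 10 \left(36 + 3 \cdot 9\right) = -2 + 10 \left(36 + 27\right) = -2 + 10 \cdot 63 = -2 + 630 = 628$)
$Z + D = 628 + 21074 = 21702$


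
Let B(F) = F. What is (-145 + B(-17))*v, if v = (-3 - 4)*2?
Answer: 2268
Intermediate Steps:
v = -14 (v = -7*2 = -14)
(-145 + B(-17))*v = (-145 - 17)*(-14) = -162*(-14) = 2268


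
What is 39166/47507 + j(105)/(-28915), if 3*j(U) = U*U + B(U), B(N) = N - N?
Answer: 191579333/274732981 ≈ 0.69733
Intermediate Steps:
B(N) = 0
j(U) = U²/3 (j(U) = (U*U + 0)/3 = (U² + 0)/3 = U²/3)
39166/47507 + j(105)/(-28915) = 39166/47507 + ((⅓)*105²)/(-28915) = 39166*(1/47507) + ((⅓)*11025)*(-1/28915) = 39166/47507 + 3675*(-1/28915) = 39166/47507 - 735/5783 = 191579333/274732981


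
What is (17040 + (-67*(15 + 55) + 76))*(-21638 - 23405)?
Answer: -559704318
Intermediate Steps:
(17040 + (-67*(15 + 55) + 76))*(-21638 - 23405) = (17040 + (-67*70 + 76))*(-45043) = (17040 + (-4690 + 76))*(-45043) = (17040 - 4614)*(-45043) = 12426*(-45043) = -559704318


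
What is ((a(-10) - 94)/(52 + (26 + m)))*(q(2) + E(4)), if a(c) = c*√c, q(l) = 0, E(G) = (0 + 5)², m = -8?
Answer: -235/7 - 25*I*√10/7 ≈ -33.571 - 11.294*I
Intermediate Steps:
E(G) = 25 (E(G) = 5² = 25)
a(c) = c^(3/2)
((a(-10) - 94)/(52 + (26 + m)))*(q(2) + E(4)) = (((-10)^(3/2) - 94)/(52 + (26 - 8)))*(0 + 25) = ((-10*I*√10 - 94)/(52 + 18))*25 = ((-94 - 10*I*√10)/70)*25 = ((-94 - 10*I*√10)*(1/70))*25 = (-47/35 - I*√10/7)*25 = -235/7 - 25*I*√10/7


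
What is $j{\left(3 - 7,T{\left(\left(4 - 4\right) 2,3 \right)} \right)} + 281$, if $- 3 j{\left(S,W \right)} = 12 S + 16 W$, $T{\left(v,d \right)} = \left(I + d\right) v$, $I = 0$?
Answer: $297$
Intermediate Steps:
$T{\left(v,d \right)} = d v$ ($T{\left(v,d \right)} = \left(0 + d\right) v = d v$)
$j{\left(S,W \right)} = - 4 S - \frac{16 W}{3}$ ($j{\left(S,W \right)} = - \frac{12 S + 16 W}{3} = - 4 S - \frac{16 W}{3}$)
$j{\left(3 - 7,T{\left(\left(4 - 4\right) 2,3 \right)} \right)} + 281 = \left(- 4 \left(3 - 7\right) - \frac{16 \cdot 3 \left(4 - 4\right) 2}{3}\right) + 281 = \left(- 4 \left(3 - 7\right) - \frac{16 \cdot 3 \cdot 0 \cdot 2}{3}\right) + 281 = \left(\left(-4\right) \left(-4\right) - \frac{16 \cdot 3 \cdot 0}{3}\right) + 281 = \left(16 - 0\right) + 281 = \left(16 + 0\right) + 281 = 16 + 281 = 297$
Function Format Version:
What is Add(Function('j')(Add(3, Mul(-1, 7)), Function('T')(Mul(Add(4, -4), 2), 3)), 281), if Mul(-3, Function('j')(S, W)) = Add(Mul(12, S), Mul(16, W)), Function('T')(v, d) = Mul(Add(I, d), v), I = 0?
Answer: 297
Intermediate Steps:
Function('T')(v, d) = Mul(d, v) (Function('T')(v, d) = Mul(Add(0, d), v) = Mul(d, v))
Function('j')(S, W) = Add(Mul(-4, S), Mul(Rational(-16, 3), W)) (Function('j')(S, W) = Mul(Rational(-1, 3), Add(Mul(12, S), Mul(16, W))) = Add(Mul(-4, S), Mul(Rational(-16, 3), W)))
Add(Function('j')(Add(3, Mul(-1, 7)), Function('T')(Mul(Add(4, -4), 2), 3)), 281) = Add(Add(Mul(-4, Add(3, Mul(-1, 7))), Mul(Rational(-16, 3), Mul(3, Mul(Add(4, -4), 2)))), 281) = Add(Add(Mul(-4, Add(3, -7)), Mul(Rational(-16, 3), Mul(3, Mul(0, 2)))), 281) = Add(Add(Mul(-4, -4), Mul(Rational(-16, 3), Mul(3, 0))), 281) = Add(Add(16, Mul(Rational(-16, 3), 0)), 281) = Add(Add(16, 0), 281) = Add(16, 281) = 297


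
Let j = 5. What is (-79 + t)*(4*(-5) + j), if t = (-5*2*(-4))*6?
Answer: -2415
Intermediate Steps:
t = 240 (t = -10*(-4)*6 = 40*6 = 240)
(-79 + t)*(4*(-5) + j) = (-79 + 240)*(4*(-5) + 5) = 161*(-20 + 5) = 161*(-15) = -2415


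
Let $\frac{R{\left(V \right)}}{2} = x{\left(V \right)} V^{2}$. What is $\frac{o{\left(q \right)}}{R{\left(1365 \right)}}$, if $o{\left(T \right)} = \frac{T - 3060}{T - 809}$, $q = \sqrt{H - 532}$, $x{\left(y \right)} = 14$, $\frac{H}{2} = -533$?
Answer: $\frac{1238569}{17113919126850} + \frac{2251 i \sqrt{1598}}{34227838253700} \approx 7.2372 \cdot 10^{-8} + 2.629 \cdot 10^{-9} i$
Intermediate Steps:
$H = -1066$ ($H = 2 \left(-533\right) = -1066$)
$R{\left(V \right)} = 28 V^{2}$ ($R{\left(V \right)} = 2 \cdot 14 V^{2} = 28 V^{2}$)
$q = i \sqrt{1598}$ ($q = \sqrt{-1066 - 532} = \sqrt{-1598} = i \sqrt{1598} \approx 39.975 i$)
$o{\left(T \right)} = \frac{-3060 + T}{-809 + T}$
$\frac{o{\left(q \right)}}{R{\left(1365 \right)}} = \frac{\frac{1}{-809 + i \sqrt{1598}} \left(-3060 + i \sqrt{1598}\right)}{28 \cdot 1365^{2}} = \frac{\frac{1}{-809 + i \sqrt{1598}} \left(-3060 + i \sqrt{1598}\right)}{28 \cdot 1863225} = \frac{\frac{1}{-809 + i \sqrt{1598}} \left(-3060 + i \sqrt{1598}\right)}{52170300} = \frac{-3060 + i \sqrt{1598}}{-809 + i \sqrt{1598}} \cdot \frac{1}{52170300} = \frac{-3060 + i \sqrt{1598}}{52170300 \left(-809 + i \sqrt{1598}\right)}$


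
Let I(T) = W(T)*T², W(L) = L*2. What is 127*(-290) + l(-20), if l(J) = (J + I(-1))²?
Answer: -36346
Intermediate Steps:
W(L) = 2*L
I(T) = 2*T³ (I(T) = (2*T)*T² = 2*T³)
l(J) = (-2 + J)² (l(J) = (J + 2*(-1)³)² = (J + 2*(-1))² = (J - 2)² = (-2 + J)²)
127*(-290) + l(-20) = 127*(-290) + (-2 - 20)² = -36830 + (-22)² = -36830 + 484 = -36346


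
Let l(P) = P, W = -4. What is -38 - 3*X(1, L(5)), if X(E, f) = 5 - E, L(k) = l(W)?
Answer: -50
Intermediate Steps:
L(k) = -4
-38 - 3*X(1, L(5)) = -38 - 3*(5 - 1*1) = -38 - 3*(5 - 1) = -38 - 3*4 = -38 - 12 = -50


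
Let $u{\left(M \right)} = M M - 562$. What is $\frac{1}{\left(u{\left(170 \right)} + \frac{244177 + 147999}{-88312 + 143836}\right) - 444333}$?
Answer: $- \frac{13881}{5774328551} \approx -2.4039 \cdot 10^{-6}$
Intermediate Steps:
$u{\left(M \right)} = -562 + M^{2}$ ($u{\left(M \right)} = M^{2} - 562 = -562 + M^{2}$)
$\frac{1}{\left(u{\left(170 \right)} + \frac{244177 + 147999}{-88312 + 143836}\right) - 444333} = \frac{1}{\left(\left(-562 + 170^{2}\right) + \frac{244177 + 147999}{-88312 + 143836}\right) - 444333} = \frac{1}{\left(\left(-562 + 28900\right) + \frac{392176}{55524}\right) - 444333} = \frac{1}{\left(28338 + 392176 \cdot \frac{1}{55524}\right) - 444333} = \frac{1}{\left(28338 + \frac{98044}{13881}\right) - 444333} = \frac{1}{\frac{393457822}{13881} - 444333} = \frac{1}{- \frac{5774328551}{13881}} = - \frac{13881}{5774328551}$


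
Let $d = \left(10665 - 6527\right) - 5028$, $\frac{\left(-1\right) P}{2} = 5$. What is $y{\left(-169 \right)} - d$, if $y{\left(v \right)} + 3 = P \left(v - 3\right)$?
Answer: $2607$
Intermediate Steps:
$P = -10$ ($P = \left(-2\right) 5 = -10$)
$y{\left(v \right)} = 27 - 10 v$ ($y{\left(v \right)} = -3 - 10 \left(v - 3\right) = -3 - 10 \left(-3 + v\right) = -3 - \left(-30 + 10 v\right) = 27 - 10 v$)
$d = -890$ ($d = 4138 - 5028 = -890$)
$y{\left(-169 \right)} - d = \left(27 - -1690\right) - -890 = \left(27 + 1690\right) + 890 = 1717 + 890 = 2607$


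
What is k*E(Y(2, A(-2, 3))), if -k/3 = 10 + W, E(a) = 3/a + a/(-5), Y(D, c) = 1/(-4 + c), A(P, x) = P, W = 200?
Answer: 11319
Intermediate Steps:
E(a) = 3/a - a/5 (E(a) = 3/a + a*(-⅕) = 3/a - a/5)
k = -630 (k = -3*(10 + 200) = -3*210 = -630)
k*E(Y(2, A(-2, 3))) = -630*(3/(1/(-4 - 2)) - 1/(5*(-4 - 2))) = -630*(3/(1/(-6)) - ⅕/(-6)) = -630*(3/(-⅙) - ⅕*(-⅙)) = -630*(3*(-6) + 1/30) = -630*(-18 + 1/30) = -630*(-539/30) = 11319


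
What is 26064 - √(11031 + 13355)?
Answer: 26064 - √24386 ≈ 25908.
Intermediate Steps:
26064 - √(11031 + 13355) = 26064 - √24386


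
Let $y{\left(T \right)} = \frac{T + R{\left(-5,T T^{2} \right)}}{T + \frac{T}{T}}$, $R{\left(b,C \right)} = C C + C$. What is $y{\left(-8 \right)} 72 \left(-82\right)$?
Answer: $\frac{1544628096}{7} \approx 2.2066 \cdot 10^{8}$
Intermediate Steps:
$R{\left(b,C \right)} = C + C^{2}$ ($R{\left(b,C \right)} = C^{2} + C = C + C^{2}$)
$y{\left(T \right)} = \frac{T + T^{3} \left(1 + T^{3}\right)}{1 + T}$ ($y{\left(T \right)} = \frac{T + T T^{2} \left(1 + T T^{2}\right)}{T + \frac{T}{T}} = \frac{T + T^{3} \left(1 + T^{3}\right)}{T + 1} = \frac{T + T^{3} \left(1 + T^{3}\right)}{1 + T}$)
$y{\left(-8 \right)} 72 \left(-82\right) = \frac{-8 + \left(-8\right)^{3} + \left(-8\right)^{6}}{1 - 8} \cdot 72 \left(-82\right) = \frac{-8 - 512 + 262144}{-7} \cdot 72 \left(-82\right) = \left(- \frac{1}{7}\right) 261624 \cdot 72 \left(-82\right) = \left(- \frac{261624}{7}\right) 72 \left(-82\right) = \left(- \frac{18836928}{7}\right) \left(-82\right) = \frac{1544628096}{7}$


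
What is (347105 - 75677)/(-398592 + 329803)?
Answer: -271428/68789 ≈ -3.9458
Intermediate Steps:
(347105 - 75677)/(-398592 + 329803) = 271428/(-68789) = 271428*(-1/68789) = -271428/68789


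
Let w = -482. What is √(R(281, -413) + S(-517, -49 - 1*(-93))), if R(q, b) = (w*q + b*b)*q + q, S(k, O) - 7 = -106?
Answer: √9870869 ≈ 3141.8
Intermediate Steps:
S(k, O) = -99 (S(k, O) = 7 - 106 = -99)
R(q, b) = q + q*(b² - 482*q) (R(q, b) = (-482*q + b*b)*q + q = (-482*q + b²)*q + q = (b² - 482*q)*q + q = q*(b² - 482*q) + q = q + q*(b² - 482*q))
√(R(281, -413) + S(-517, -49 - 1*(-93))) = √(281*(1 + (-413)² - 482*281) - 99) = √(281*(1 + 170569 - 135442) - 99) = √(281*35128 - 99) = √(9870968 - 99) = √9870869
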